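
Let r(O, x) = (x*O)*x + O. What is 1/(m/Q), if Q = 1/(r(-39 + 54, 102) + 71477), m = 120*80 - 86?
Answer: 1/2164929728 ≈ 4.6191e-10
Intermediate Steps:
r(O, x) = O + O*x² (r(O, x) = (O*x)*x + O = O*x² + O = O + O*x²)
m = 9514 (m = 9600 - 86 = 9514)
Q = 1/227552 (Q = 1/((-39 + 54)*(1 + 102²) + 71477) = 1/(15*(1 + 10404) + 71477) = 1/(15*10405 + 71477) = 1/(156075 + 71477) = 1/227552 ≈ 4.3946e-6)
1/(m/Q) = 1/(9514/(1/227552)) = 1/(9514*227552) = 1/2164929728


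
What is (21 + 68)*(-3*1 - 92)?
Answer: -8455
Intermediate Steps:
(21 + 68)*(-3*1 - 92) = 89*(-3 - 92) = 89*(-95) = -8455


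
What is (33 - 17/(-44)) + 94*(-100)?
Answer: -412131/44 ≈ -9366.6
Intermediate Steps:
(33 - 17/(-44)) + 94*(-100) = (33 - 17*(-1/44)) - 9400 = (33 + 17/44) - 9400 = 1469/44 - 9400 = -412131/44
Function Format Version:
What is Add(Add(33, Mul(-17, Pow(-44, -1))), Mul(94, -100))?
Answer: Rational(-412131, 44) ≈ -9366.6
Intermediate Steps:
Add(Add(33, Mul(-17, Pow(-44, -1))), Mul(94, -100)) = Add(Add(33, Mul(-17, Rational(-1, 44))), -9400) = Add(Add(33, Rational(17, 44)), -9400) = Add(Rational(1469, 44), -9400) = Rational(-412131, 44)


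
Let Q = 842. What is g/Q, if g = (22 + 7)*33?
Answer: 957/842 ≈ 1.1366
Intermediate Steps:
g = 957 (g = 29*33 = 957)
g/Q = 957/842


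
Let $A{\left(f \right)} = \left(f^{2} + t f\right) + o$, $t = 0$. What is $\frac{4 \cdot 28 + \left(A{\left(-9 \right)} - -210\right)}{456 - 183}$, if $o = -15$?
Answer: $\frac{388}{273} \approx 1.4212$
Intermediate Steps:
$A{\left(f \right)} = -15 + f^{2}$ ($A{\left(f \right)} = \left(f^{2} + 0 f\right) - 15 = \left(f^{2} + 0\right) - 15 = f^{2} - 15 = -15 + f^{2}$)
$\frac{4 \cdot 28 + \left(A{\left(-9 \right)} - -210\right)}{456 - 183} = \frac{4 \cdot 28 - \left(-195 - 81\right)}{456 - 183} = \frac{112 + \left(\left(-15 + 81\right) + 210\right)}{273} = \left(112 + \left(66 + 210\right)\right) \frac{1}{273} = \left(112 + 276\right) \frac{1}{273} = 388 \cdot \frac{1}{273} = \frac{388}{273}$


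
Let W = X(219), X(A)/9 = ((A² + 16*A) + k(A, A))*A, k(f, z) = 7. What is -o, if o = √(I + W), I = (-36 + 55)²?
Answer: -√101451673 ≈ -10072.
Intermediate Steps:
I = 361 (I = 19² = 361)
X(A) = 9*A*(7 + A² + 16*A) (X(A) = 9*(((A² + 16*A) + 7)*A) = 9*((7 + A² + 16*A)*A) = 9*(A*(7 + A² + 16*A)) = 9*A*(7 + A² + 16*A))
W = 101451312 (W = 9*219*(7 + 219² + 16*219) = 9*219*(7 + 47961 + 3504) = 9*219*51472 = 101451312)
o = √101451673 (o = √(361 + 101451312) = √101451673 ≈ 10072.)
-o = -√101451673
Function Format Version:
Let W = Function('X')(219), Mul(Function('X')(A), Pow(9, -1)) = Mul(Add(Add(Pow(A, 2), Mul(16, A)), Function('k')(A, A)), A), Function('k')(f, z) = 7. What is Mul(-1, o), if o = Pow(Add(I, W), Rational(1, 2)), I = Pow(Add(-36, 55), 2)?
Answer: Mul(-1, Pow(101451673, Rational(1, 2))) ≈ -10072.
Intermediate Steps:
I = 361 (I = Pow(19, 2) = 361)
Function('X')(A) = Mul(9, A, Add(7, Pow(A, 2), Mul(16, A))) (Function('X')(A) = Mul(9, Mul(Add(Add(Pow(A, 2), Mul(16, A)), 7), A)) = Mul(9, Mul(Add(7, Pow(A, 2), Mul(16, A)), A)) = Mul(9, Mul(A, Add(7, Pow(A, 2), Mul(16, A)))) = Mul(9, A, Add(7, Pow(A, 2), Mul(16, A))))
W = 101451312 (W = Mul(9, 219, Add(7, Pow(219, 2), Mul(16, 219))) = Mul(9, 219, Add(7, 47961, 3504)) = Mul(9, 219, 51472) = 101451312)
o = Pow(101451673, Rational(1, 2)) (o = Pow(Add(361, 101451312), Rational(1, 2)) = Pow(101451673, Rational(1, 2)) ≈ 10072.)
Mul(-1, o) = Mul(-1, Pow(101451673, Rational(1, 2)))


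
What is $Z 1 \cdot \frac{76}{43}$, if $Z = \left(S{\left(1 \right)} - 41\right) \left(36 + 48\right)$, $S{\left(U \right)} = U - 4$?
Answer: $- \frac{280896}{43} \approx -6532.5$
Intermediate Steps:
$S{\left(U \right)} = -4 + U$ ($S{\left(U \right)} = U - 4 = -4 + U$)
$Z = -3696$ ($Z = \left(\left(-4 + 1\right) - 41\right) \left(36 + 48\right) = \left(-3 - 41\right) 84 = \left(-44\right) 84 = -3696$)
$Z 1 \cdot \frac{76}{43} = \left(-3696\right) 1 \cdot \frac{76}{43} = - 3696 \cdot 76 \cdot \frac{1}{43} = \left(-3696\right) \frac{76}{43} = - \frac{280896}{43}$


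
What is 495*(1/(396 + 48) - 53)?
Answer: -3882615/148 ≈ -26234.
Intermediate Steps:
495*(1/(396 + 48) - 53) = 495*(1/444 - 53) = 495*(-23531/444) = -3882615/148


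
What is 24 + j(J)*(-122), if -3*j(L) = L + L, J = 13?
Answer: 3244/3 ≈ 1081.3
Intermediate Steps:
j(L) = -2*L/3 (j(L) = -(L + L)/3 = -2*L/3)
24 + j(J)*(-122) = 24 - ⅔*13*(-122) = 24 - 26/3*(-122) = 24 + 3172/3 = 3244/3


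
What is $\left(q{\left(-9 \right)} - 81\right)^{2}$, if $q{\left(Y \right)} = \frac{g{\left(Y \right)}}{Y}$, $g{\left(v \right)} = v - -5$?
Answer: $\frac{525625}{81} \approx 6489.2$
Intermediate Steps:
$g{\left(v \right)} = 5 + v$ ($g{\left(v \right)} = v + 5 = 5 + v$)
$q{\left(Y \right)} = \frac{5 + Y}{Y}$
$\left(q{\left(-9 \right)} - 81\right)^{2} = \left(\frac{5 - 9}{-9} - 81\right)^{2} = \left(\left(- \frac{1}{9}\right) \left(-4\right) - 81\right)^{2} = \left(\frac{4}{9} - 81\right)^{2} = \left(- \frac{725}{9}\right)^{2} = \frac{525625}{81}$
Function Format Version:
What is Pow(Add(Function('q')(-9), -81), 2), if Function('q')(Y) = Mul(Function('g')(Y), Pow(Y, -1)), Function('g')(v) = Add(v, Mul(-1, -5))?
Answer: Rational(525625, 81) ≈ 6489.2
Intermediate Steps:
Function('g')(v) = Add(5, v) (Function('g')(v) = Add(v, 5) = Add(5, v))
Function('q')(Y) = Mul(Pow(Y, -1), Add(5, Y)) (Function('q')(Y) = Mul(Add(5, Y), Pow(Y, -1)) = Mul(Pow(Y, -1), Add(5, Y)))
Pow(Add(Function('q')(-9), -81), 2) = Pow(Add(Mul(Pow(-9, -1), Add(5, -9)), -81), 2) = Pow(Add(Mul(Rational(-1, 9), -4), -81), 2) = Pow(Add(Rational(4, 9), -81), 2) = Pow(Rational(-725, 9), 2) = Rational(525625, 81)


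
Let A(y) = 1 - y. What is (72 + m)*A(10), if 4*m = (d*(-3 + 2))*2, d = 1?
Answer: -1287/2 ≈ -643.50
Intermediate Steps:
m = -½ (m = ((1*(-3 + 2))*2)/4 = ((1*(-1))*2)/4 = (-1*2)/4 = (¼)*(-2) = -½ ≈ -0.50000)
(72 + m)*A(10) = (72 - ½)*(1 - 1*10) = 143*(1 - 10)/2 = (143/2)*(-9) = -1287/2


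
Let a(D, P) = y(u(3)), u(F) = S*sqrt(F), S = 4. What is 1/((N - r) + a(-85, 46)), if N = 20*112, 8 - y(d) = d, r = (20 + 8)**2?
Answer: 61/89302 + sqrt(3)/535812 ≈ 0.00068631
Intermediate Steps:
u(F) = 4*sqrt(F)
r = 784 (r = 28**2 = 784)
y(d) = 8 - d
a(D, P) = 8 - 4*sqrt(3)
N = 2240
1/((N - r) + a(-85, 46)) = 1/((2240 - 1*784) + (8 - 4*sqrt(3))) = 1/((2240 - 784) + (8 - 4*sqrt(3))) = 1/(1456 + (8 - 4*sqrt(3))) = 1/(1464 - 4*sqrt(3))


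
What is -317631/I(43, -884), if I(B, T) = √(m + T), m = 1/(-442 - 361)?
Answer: 317631*I*√570011959/709853 ≈ 10683.0*I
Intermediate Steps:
m = -1/803 (m = 1/(-803) = -1/803 ≈ -0.0012453)
I(B, T) = √(-1/803 + T)
-317631/I(43, -884) = -317631*803/√(-803 + 644809*(-884)) = -317631*803/√(-803 - 570011156) = -317631*(-I*√570011959/709853) = -(-317631)*I*√570011959/709853 = 317631*I*√570011959/709853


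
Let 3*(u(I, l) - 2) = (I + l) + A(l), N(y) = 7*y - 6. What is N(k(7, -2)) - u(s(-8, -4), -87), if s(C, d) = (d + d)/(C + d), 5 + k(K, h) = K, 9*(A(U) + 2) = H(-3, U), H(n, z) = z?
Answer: 116/3 ≈ 38.667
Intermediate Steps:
A(U) = -2 + U/9
k(K, h) = -5 + K
N(y) = -6 + 7*y
s(C, d) = 2*d/(C + d) (s(C, d) = (2*d)/(C + d) = 2*d/(C + d))
u(I, l) = 4/3 + I/3 + 10*l/27 (u(I, l) = 2 + ((I + l) + (-2 + l/9))/3 = 2 + (-2 + I + 10*l/9)/3 = 2 + (-⅔ + I/3 + 10*l/27) = 4/3 + I/3 + 10*l/27)
N(k(7, -2)) - u(s(-8, -4), -87) = (-6 + 7*(-5 + 7)) - (4/3 + (2*(-4)/(-8 - 4))/3 + (10/27)*(-87)) = (-6 + 7*2) - (4/3 + (2*(-4)/(-12))/3 - 290/9) = (-6 + 14) - (4/3 + (2*(-4)*(-1/12))/3 - 290/9) = 8 - (4/3 + (⅓)*(⅔) - 290/9) = 8 - (4/3 + 2/9 - 290/9) = 8 - 1*(-92/3) = 8 + 92/3 = 116/3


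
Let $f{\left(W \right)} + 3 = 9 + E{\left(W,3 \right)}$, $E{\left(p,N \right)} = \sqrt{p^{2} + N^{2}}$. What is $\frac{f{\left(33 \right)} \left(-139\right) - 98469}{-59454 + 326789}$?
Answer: $- \frac{99303}{267335} - \frac{417 \sqrt{122}}{267335} \approx -0.38868$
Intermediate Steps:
$E{\left(p,N \right)} = \sqrt{N^{2} + p^{2}}$
$f{\left(W \right)} = 6 + \sqrt{9 + W^{2}}$ ($f{\left(W \right)} = -3 + \left(9 + \sqrt{3^{2} + W^{2}}\right) = -3 + \left(9 + \sqrt{9 + W^{2}}\right) = 6 + \sqrt{9 + W^{2}}$)
$\frac{f{\left(33 \right)} \left(-139\right) - 98469}{-59454 + 326789} = \frac{\left(6 + \sqrt{9 + 33^{2}}\right) \left(-139\right) - 98469}{-59454 + 326789} = \frac{\left(6 + \sqrt{9 + 1089}\right) \left(-139\right) - 98469}{267335} = \left(\left(6 + \sqrt{1098}\right) \left(-139\right) - 98469\right) \frac{1}{267335} = \left(\left(6 + 3 \sqrt{122}\right) \left(-139\right) - 98469\right) \frac{1}{267335} = \left(\left(-834 - 417 \sqrt{122}\right) - 98469\right) \frac{1}{267335} = \left(-99303 - 417 \sqrt{122}\right) \frac{1}{267335} = - \frac{99303}{267335} - \frac{417 \sqrt{122}}{267335}$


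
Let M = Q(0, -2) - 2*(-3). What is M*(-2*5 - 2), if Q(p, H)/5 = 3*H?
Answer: 288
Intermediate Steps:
Q(p, H) = 15*H (Q(p, H) = 5*(3*H) = 15*H)
M = -24 (M = 15*(-2) - 2*(-3) = -30 + 6 = -24)
M*(-2*5 - 2) = -24*(-2*5 - 2) = -24*(-10 - 2) = -24*(-12) = 288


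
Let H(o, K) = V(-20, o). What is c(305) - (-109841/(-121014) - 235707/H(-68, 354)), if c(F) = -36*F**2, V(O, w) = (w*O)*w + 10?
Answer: -9368695210701542/2797541145 ≈ -3.3489e+6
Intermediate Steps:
V(O, w) = 10 + O*w**2 (V(O, w) = (O*w)*w + 10 = O*w**2 + 10 = 10 + O*w**2)
H(o, K) = 10 - 20*o**2
c(305) - (-109841/(-121014) - 235707/H(-68, 354)) = -36*305**2 - (-109841/(-121014) - 235707/(10 - 20*(-68)**2)) = -36*93025 - (-109841*(-1/121014) - 235707/(10 - 20*4624)) = -3348900 - (109841/121014 - 235707/(10 - 92480)) = -3348900 - (109841/121014 - 235707/(-92470)) = -3348900 - (109841/121014 - 235707*(-1/92470)) = -3348900 - (109841/121014 + 235707/92470) = -3348900 - 1*9670211042/2797541145 = -3348900 - 9670211042/2797541145 = -9368695210701542/2797541145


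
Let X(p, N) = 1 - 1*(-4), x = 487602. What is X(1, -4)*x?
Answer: 2438010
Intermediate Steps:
X(p, N) = 5 (X(p, N) = 1 + 4 = 5)
X(1, -4)*x = 5*487602 = 2438010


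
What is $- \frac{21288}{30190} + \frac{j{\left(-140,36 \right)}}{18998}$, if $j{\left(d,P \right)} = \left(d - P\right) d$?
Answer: $\frac{12123292}{20483915} \approx 0.59184$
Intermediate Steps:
$j{\left(d,P \right)} = d \left(d - P\right)$
$- \frac{21288}{30190} + \frac{j{\left(-140,36 \right)}}{18998} = - \frac{21288}{30190} + \frac{\left(-140\right) \left(-140 - 36\right)}{18998} = \left(-21288\right) \frac{1}{30190} + - 140 \left(-140 - 36\right) \frac{1}{18998} = - \frac{10644}{15095} + \left(-140\right) \left(-176\right) \frac{1}{18998} = - \frac{10644}{15095} + 24640 \cdot \frac{1}{18998} = - \frac{10644}{15095} + \frac{1760}{1357} = \frac{12123292}{20483915}$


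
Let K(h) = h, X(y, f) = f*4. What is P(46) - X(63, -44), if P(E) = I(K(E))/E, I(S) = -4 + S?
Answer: 4069/23 ≈ 176.91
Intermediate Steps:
X(y, f) = 4*f
P(E) = (-4 + E)/E
P(46) - X(63, -44) = (-4 + 46)/46 - 4*(-44) = (1/46)*42 - 1*(-176) = 21/23 + 176 = 4069/23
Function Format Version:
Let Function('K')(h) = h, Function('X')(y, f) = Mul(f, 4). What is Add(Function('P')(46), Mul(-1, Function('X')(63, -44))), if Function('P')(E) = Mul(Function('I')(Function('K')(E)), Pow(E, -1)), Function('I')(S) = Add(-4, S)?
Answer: Rational(4069, 23) ≈ 176.91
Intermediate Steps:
Function('X')(y, f) = Mul(4, f)
Function('P')(E) = Mul(Pow(E, -1), Add(-4, E)) (Function('P')(E) = Mul(Add(-4, E), Pow(E, -1)) = Mul(Pow(E, -1), Add(-4, E)))
Add(Function('P')(46), Mul(-1, Function('X')(63, -44))) = Add(Mul(Pow(46, -1), Add(-4, 46)), Mul(-1, Mul(4, -44))) = Add(Mul(Rational(1, 46), 42), Mul(-1, -176)) = Add(Rational(21, 23), 176) = Rational(4069, 23)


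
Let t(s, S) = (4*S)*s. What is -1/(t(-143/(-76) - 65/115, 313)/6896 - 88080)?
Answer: 3013552/265432939947 ≈ 1.1353e-5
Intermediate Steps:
t(s, S) = 4*S*s
-1/(t(-143/(-76) - 65/115, 313)/6896 - 88080) = -1/((4*313*(-143/(-76) - 65/115))/6896 - 88080) = -1/((4*313*(-143*(-1/76) - 65*1/115))*(1/6896) - 88080) = -1/((4*313*(143/76 - 13/23))*(1/6896) - 88080) = -1/((4*313*(2301/1748))*(1/6896) - 88080) = -1/((720213/437)*(1/6896) - 88080) = -1/(720213/3013552 - 88080) = -1/(-265432939947/3013552) = -1*(-3013552/265432939947) = 3013552/265432939947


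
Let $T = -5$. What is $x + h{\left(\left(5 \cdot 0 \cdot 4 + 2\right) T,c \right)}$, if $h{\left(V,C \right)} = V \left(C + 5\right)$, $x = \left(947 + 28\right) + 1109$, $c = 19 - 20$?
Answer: $2044$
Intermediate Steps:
$c = -1$
$x = 2084$ ($x = 975 + 1109 = 2084$)
$h{\left(V,C \right)} = V \left(5 + C\right)$
$x + h{\left(\left(5 \cdot 0 \cdot 4 + 2\right) T,c \right)} = 2084 + \left(5 \cdot 0 \cdot 4 + 2\right) \left(-5\right) \left(5 - 1\right) = 2084 + \left(0 \cdot 4 + 2\right) \left(-5\right) 4 = 2084 + \left(0 + 2\right) \left(-5\right) 4 = 2084 + 2 \left(-5\right) 4 = 2084 - 40 = 2044$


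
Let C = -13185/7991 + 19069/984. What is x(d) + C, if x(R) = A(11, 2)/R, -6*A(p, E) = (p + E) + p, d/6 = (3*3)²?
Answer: 11286671363/636914664 ≈ 17.721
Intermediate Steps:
d = 486 (d = 6*(3*3)² = 6*9² = 6*81 = 486)
A(p, E) = -p/3 - E/6 (A(p, E) = -((p + E) + p)/6 = -((E + p) + p)/6 = -(E + 2*p)/6 = -p/3 - E/6)
C = 139406339/7863144 (C = -13185*1/7991 + 19069*(1/984) = -13185/7991 + 19069/984 = 139406339/7863144 ≈ 17.729)
x(R) = -4/R (x(R) = (-⅓*11 - ⅙*2)/R = (-11/3 - ⅓)/R = -4/R)
x(d) + C = -4/486 + 139406339/7863144 = -4*1/486 + 139406339/7863144 = -2/243 + 139406339/7863144 = 11286671363/636914664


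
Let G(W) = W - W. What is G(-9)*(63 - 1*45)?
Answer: 0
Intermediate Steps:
G(W) = 0
G(-9)*(63 - 1*45) = 0*(63 - 1*45) = 0*(63 - 45) = 0*18 = 0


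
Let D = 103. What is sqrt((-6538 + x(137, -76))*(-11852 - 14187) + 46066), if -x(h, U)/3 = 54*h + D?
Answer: 3*sqrt(84027185) ≈ 27500.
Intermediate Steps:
x(h, U) = -309 - 162*h (x(h, U) = -3*(54*h + 103) = -3*(103 + 54*h) = -309 - 162*h)
sqrt((-6538 + x(137, -76))*(-11852 - 14187) + 46066) = sqrt((-6538 + (-309 - 162*137))*(-11852 - 14187) + 46066) = sqrt((-6538 + (-309 - 22194))*(-26039) + 46066) = sqrt((-6538 - 22503)*(-26039) + 46066) = sqrt(-29041*(-26039) + 46066) = sqrt(756198599 + 46066) = sqrt(756244665) = 3*sqrt(84027185)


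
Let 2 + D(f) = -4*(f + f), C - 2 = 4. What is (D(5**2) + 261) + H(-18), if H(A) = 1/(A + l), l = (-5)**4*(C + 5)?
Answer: 404564/6857 ≈ 59.000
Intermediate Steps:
C = 6 (C = 2 + 4 = 6)
D(f) = -2 - 8*f (D(f) = -2 - 4*(f + f) = -2 - 8*f)
l = 6875 (l = (-5)**4*(6 + 5) = 625*11 = 6875)
H(A) = 1/(6875 + A) (H(A) = 1/(A + 6875) = 1/(6875 + A))
(D(5**2) + 261) + H(-18) = ((-2 - 8*5**2) + 261) + 1/(6875 - 18) = ((-2 - 8*25) + 261) + 1/6857 = ((-2 - 200) + 261) + 1/6857 = (-202 + 261) + 1/6857 = 59 + 1/6857 = 404564/6857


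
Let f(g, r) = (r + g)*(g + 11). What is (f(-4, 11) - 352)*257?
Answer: -77871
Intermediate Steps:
f(g, r) = (11 + g)*(g + r) (f(g, r) = (g + r)*(11 + g) = (11 + g)*(g + r))
(f(-4, 11) - 352)*257 = (((-4)² + 11*(-4) + 11*11 - 4*11) - 352)*257 = ((16 - 44 + 121 - 44) - 352)*257 = (49 - 352)*257 = -303*257 = -77871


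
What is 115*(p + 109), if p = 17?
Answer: 14490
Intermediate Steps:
115*(p + 109) = 115*(17 + 109) = 115*126 = 14490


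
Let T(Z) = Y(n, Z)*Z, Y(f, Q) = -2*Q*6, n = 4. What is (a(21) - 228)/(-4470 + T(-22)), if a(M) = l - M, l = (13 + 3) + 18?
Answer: 215/10278 ≈ 0.020918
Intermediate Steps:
Y(f, Q) = -12*Q
l = 34 (l = 16 + 18 = 34)
a(M) = 34 - M
T(Z) = -12*Z² (T(Z) = (-12*Z)*Z = -12*Z²)
(a(21) - 228)/(-4470 + T(-22)) = ((34 - 1*21) - 228)/(-4470 - 12*(-22)²) = ((34 - 21) - 228)/(-4470 - 12*484) = (13 - 228)/(-4470 - 5808) = -215/(-10278) = -215*(-1/10278) = 215/10278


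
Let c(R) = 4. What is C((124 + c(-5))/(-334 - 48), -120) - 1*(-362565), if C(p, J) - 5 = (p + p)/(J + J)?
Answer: 1038763058/2865 ≈ 3.6257e+5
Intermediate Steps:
C(p, J) = 5 + p/J (C(p, J) = 5 + (p + p)/(J + J) = 5 + (2*p)/((2*J)) = 5 + (2*p)*(1/(2*J)) = 5 + p/J)
C((124 + c(-5))/(-334 - 48), -120) - 1*(-362565) = (5 + ((124 + 4)/(-334 - 48))/(-120)) - 1*(-362565) = (5 + (128/(-382))*(-1/120)) + 362565 = (5 + (128*(-1/382))*(-1/120)) + 362565 = (5 - 64/191*(-1/120)) + 362565 = (5 + 8/2865) + 362565 = 14333/2865 + 362565 = 1038763058/2865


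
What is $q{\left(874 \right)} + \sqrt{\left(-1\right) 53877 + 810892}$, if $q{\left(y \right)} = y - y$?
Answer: $\sqrt{757015} \approx 870.07$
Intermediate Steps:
$q{\left(y \right)} = 0$
$q{\left(874 \right)} + \sqrt{\left(-1\right) 53877 + 810892} = 0 + \sqrt{\left(-1\right) 53877 + 810892} = 0 + \sqrt{-53877 + 810892} = 0 + \sqrt{757015} = \sqrt{757015}$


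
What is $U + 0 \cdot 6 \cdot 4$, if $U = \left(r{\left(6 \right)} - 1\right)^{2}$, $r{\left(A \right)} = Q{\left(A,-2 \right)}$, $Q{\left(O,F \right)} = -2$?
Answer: $9$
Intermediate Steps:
$r{\left(A \right)} = -2$
$U = 9$ ($U = \left(-2 - 1\right)^{2} = \left(-3\right)^{2} = 9$)
$U + 0 \cdot 6 \cdot 4 = 9 + 0 \cdot 6 \cdot 4 = 9 + 0 \cdot 24 = 9 + 0 = 9$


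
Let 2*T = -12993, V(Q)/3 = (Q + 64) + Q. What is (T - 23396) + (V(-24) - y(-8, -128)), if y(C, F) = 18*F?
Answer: -55081/2 ≈ -27541.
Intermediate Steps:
V(Q) = 192 + 6*Q (V(Q) = 3*((Q + 64) + Q) = 3*((64 + Q) + Q) = 3*(64 + 2*Q) = 192 + 6*Q)
T = -12993/2 (T = (½)*(-12993) = -12993/2 ≈ -6496.5)
(T - 23396) + (V(-24) - y(-8, -128)) = (-12993/2 - 23396) + ((192 + 6*(-24)) - 18*(-128)) = -59785/2 + ((192 - 144) - 1*(-2304)) = -59785/2 + (48 + 2304) = -59785/2 + 2352 = -55081/2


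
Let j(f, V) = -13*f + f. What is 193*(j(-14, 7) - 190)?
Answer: -4246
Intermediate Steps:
j(f, V) = -12*f
193*(j(-14, 7) - 190) = 193*(-12*(-14) - 190) = 193*(168 - 190) = 193*(-22) = -4246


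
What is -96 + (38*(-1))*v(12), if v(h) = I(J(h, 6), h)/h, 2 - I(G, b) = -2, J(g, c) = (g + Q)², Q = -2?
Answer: -326/3 ≈ -108.67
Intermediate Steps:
J(g, c) = (-2 + g)² (J(g, c) = (g - 2)² = (-2 + g)²)
I(G, b) = 4 (I(G, b) = 2 - 1*(-2) = 2 + 2 = 4)
v(h) = 4/h
-96 + (38*(-1))*v(12) = -96 + (38*(-1))*(4/12) = -96 - 152/12 = -96 - 38*⅓ = -96 - 38/3 = -326/3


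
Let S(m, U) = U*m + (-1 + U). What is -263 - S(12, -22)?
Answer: 24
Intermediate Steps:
S(m, U) = -1 + U + U*m
-263 - S(12, -22) = -263 - (-1 - 22 - 22*12) = -263 - (-1 - 22 - 264) = -263 - 1*(-287) = -263 + 287 = 24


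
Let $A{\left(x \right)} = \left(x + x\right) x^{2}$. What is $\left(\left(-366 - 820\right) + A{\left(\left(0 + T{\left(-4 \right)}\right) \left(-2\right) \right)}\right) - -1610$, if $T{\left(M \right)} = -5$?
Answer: $2424$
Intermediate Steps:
$A{\left(x \right)} = 2 x^{3}$ ($A{\left(x \right)} = 2 x x^{2} = 2 x^{3}$)
$\left(\left(-366 - 820\right) + A{\left(\left(0 + T{\left(-4 \right)}\right) \left(-2\right) \right)}\right) - -1610 = \left(\left(-366 - 820\right) + 2 \left(\left(0 - 5\right) \left(-2\right)\right)^{3}\right) - -1610 = \left(-1186 + 2 \left(\left(-5\right) \left(-2\right)\right)^{3}\right) + 1610 = \left(-1186 + 2 \cdot 10^{3}\right) + 1610 = \left(-1186 + 2 \cdot 1000\right) + 1610 = \left(-1186 + 2000\right) + 1610 = 814 + 1610 = 2424$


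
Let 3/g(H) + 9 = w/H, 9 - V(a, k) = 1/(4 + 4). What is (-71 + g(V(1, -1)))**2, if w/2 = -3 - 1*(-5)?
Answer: 1875756100/368449 ≈ 5091.0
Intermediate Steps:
w = 4 (w = 2*(-3 - 1*(-5)) = 2*(-3 + 5) = 2*2 = 4)
V(a, k) = 71/8 (V(a, k) = 9 - 1/(4 + 4) = 9 - 1/8 = 71/8)
g(H) = 3/(-9 + 4/H)
(-71 + g(V(1, -1)))**2 = (-71 - 3*71/8/(-4 + 9*(71/8)))**2 = (-71 - 3*71/8/(-4 + 639/8))**2 = (-71 - 3*71/8/607/8)**2 = (-71 - 3*71/8*8/607)**2 = (-71 - 213/607)**2 = (-43310/607)**2 = 1875756100/368449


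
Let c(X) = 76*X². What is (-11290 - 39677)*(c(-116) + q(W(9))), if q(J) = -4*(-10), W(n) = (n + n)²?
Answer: -52123747032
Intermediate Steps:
W(n) = 4*n² (W(n) = (2*n)² = 4*n²)
q(J) = 40
(-11290 - 39677)*(c(-116) + q(W(9))) = (-11290 - 39677)*(76*(-116)² + 40) = -50967*(76*13456 + 40) = -50967*(1022656 + 40) = -50967*1022696 = -52123747032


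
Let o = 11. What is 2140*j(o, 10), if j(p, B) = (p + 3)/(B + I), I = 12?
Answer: 14980/11 ≈ 1361.8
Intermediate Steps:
j(p, B) = (3 + p)/(12 + B) (j(p, B) = (p + 3)/(B + 12) = (3 + p)/(12 + B))
2140*j(o, 10) = 2140*((3 + 11)/(12 + 10)) = 2140*(14/22) = 2140*((1/22)*14) = 2140*(7/11) = 14980/11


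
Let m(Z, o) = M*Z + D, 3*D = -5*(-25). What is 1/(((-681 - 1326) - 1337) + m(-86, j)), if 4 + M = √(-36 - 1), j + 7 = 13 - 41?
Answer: -26625/81228493 + 774*I*√37/81228493 ≈ -0.00032778 + 5.7961e-5*I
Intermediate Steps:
D = 125/3 (D = (-5*(-25))/3 = (⅓)*125 = 125/3 ≈ 41.667)
j = -35 (j = -7 + (13 - 41) = -7 - 28 = -35)
M = -4 + I*√37 (M = -4 + √(-36 - 1) = -4 + √(-37) = -4 + I*√37 ≈ -4.0 + 6.0828*I)
m(Z, o) = 125/3 + Z*(-4 + I*√37) (m(Z, o) = (-4 + I*√37)*Z + 125/3 = Z*(-4 + I*√37) + 125/3 = 125/3 + Z*(-4 + I*√37))
1/(((-681 - 1326) - 1337) + m(-86, j)) = 1/(((-681 - 1326) - 1337) + (125/3 - 1*(-86)*(4 - I*√37))) = 1/((-2007 - 1337) + (125/3 + (344 - 86*I*√37))) = 1/(-3344 + (1157/3 - 86*I*√37)) = 1/(-8875/3 - 86*I*√37)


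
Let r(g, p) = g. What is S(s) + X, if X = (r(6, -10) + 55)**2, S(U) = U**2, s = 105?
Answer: 14746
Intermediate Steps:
X = 3721 (X = (6 + 55)**2 = 61**2 = 3721)
S(s) + X = 105**2 + 3721 = 11025 + 3721 = 14746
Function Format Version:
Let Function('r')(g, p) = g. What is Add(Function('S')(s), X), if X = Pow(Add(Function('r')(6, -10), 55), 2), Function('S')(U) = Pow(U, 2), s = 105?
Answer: 14746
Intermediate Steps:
X = 3721 (X = Pow(Add(6, 55), 2) = Pow(61, 2) = 3721)
Add(Function('S')(s), X) = Add(Pow(105, 2), 3721) = Add(11025, 3721) = 14746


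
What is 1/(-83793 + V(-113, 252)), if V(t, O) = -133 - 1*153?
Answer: -1/84079 ≈ -1.1894e-5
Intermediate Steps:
V(t, O) = -286 (V(t, O) = -133 - 153 = -286)
1/(-83793 + V(-113, 252)) = 1/(-83793 - 286) = 1/(-84079) = -1/84079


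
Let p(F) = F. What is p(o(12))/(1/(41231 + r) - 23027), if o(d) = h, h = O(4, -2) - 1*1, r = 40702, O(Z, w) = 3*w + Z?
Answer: 245799/1886671190 ≈ 0.00013028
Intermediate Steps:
O(Z, w) = Z + 3*w
h = -3 (h = (4 + 3*(-2)) - 1*1 = (4 - 6) - 1 = -2 - 1 = -3)
o(d) = -3
p(o(12))/(1/(41231 + r) - 23027) = -3/(1/(41231 + 40702) - 23027) = -3/(1/81933 - 23027) = -3/(-1886671190/81933) = -3*(-81933/1886671190) = 245799/1886671190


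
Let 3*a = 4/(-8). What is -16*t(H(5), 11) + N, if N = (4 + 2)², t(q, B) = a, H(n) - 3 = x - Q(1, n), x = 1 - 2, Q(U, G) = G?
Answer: 116/3 ≈ 38.667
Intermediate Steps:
x = -1
a = -⅙ (a = (4/(-8))/3 = (4*(-⅛))/3 = (⅓)*(-½) = -⅙ ≈ -0.16667)
H(n) = 2 - n (H(n) = 3 + (-1 - n) = 2 - n)
t(q, B) = -⅙
N = 36 (N = 6² = 36)
-16*t(H(5), 11) + N = -16*(-⅙) + 36 = 8/3 + 36 = 116/3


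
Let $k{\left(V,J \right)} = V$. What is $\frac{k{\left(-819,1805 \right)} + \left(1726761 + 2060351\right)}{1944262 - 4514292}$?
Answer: $- \frac{3786293}{2570030} \approx -1.4732$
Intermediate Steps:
$\frac{k{\left(-819,1805 \right)} + \left(1726761 + 2060351\right)}{1944262 - 4514292} = \frac{-819 + \left(1726761 + 2060351\right)}{1944262 - 4514292} = \frac{-819 + 3787112}{-2570030} = 3786293 \left(- \frac{1}{2570030}\right) = - \frac{3786293}{2570030}$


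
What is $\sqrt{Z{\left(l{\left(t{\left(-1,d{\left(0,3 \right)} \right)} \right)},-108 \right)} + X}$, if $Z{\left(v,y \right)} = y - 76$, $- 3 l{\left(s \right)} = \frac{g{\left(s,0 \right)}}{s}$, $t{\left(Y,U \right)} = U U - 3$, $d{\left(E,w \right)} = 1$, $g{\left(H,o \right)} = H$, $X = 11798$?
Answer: $\sqrt{11614} \approx 107.77$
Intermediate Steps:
$t{\left(Y,U \right)} = -3 + U^{2}$ ($t{\left(Y,U \right)} = U^{2} - 3 = -3 + U^{2}$)
$l{\left(s \right)} = - \frac{1}{3}$ ($l{\left(s \right)} = - \frac{s \frac{1}{s}}{3} = \left(- \frac{1}{3}\right) 1 = - \frac{1}{3}$)
$Z{\left(v,y \right)} = -76 + y$
$\sqrt{Z{\left(l{\left(t{\left(-1,d{\left(0,3 \right)} \right)} \right)},-108 \right)} + X} = \sqrt{\left(-76 - 108\right) + 11798} = \sqrt{-184 + 11798} = \sqrt{11614}$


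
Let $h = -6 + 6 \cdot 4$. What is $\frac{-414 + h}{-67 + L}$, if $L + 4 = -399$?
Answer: $\frac{198}{235} \approx 0.84255$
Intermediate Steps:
$L = -403$ ($L = -4 - 399 = -403$)
$h = 18$ ($h = -6 + 24 = 18$)
$\frac{-414 + h}{-67 + L} = \frac{-414 + 18}{-67 - 403} = - \frac{396}{-470} = \left(-396\right) \left(- \frac{1}{470}\right) = \frac{198}{235}$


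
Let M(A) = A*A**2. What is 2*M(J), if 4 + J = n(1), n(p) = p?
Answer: -54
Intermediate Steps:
J = -3 (J = -4 + 1 = -3)
M(A) = A**3
2*M(J) = 2*(-3)**3 = 2*(-27) = -54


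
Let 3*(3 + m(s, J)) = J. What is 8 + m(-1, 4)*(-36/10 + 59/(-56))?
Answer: 2647/168 ≈ 15.756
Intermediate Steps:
m(s, J) = -3 + J/3
8 + m(-1, 4)*(-36/10 + 59/(-56)) = 8 + (-3 + (⅓)*4)*(-36/10 + 59/(-56)) = 8 + (-3 + 4/3)*(-36*⅒ + 59*(-1/56)) = 8 - 5*(-18/5 - 59/56)/3 = 8 - 5/3*(-1303/280) = 8 + 1303/168 = 2647/168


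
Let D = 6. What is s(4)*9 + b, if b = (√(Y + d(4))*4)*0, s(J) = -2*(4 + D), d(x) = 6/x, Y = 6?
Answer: -180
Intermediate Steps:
s(J) = -20 (s(J) = -2*(4 + 6) = -2*10 = -20)
b = 0 (b = (√(6 + 6/4)*4)*0 = (√(6 + 6*(¼))*4)*0 = (√(6 + 3/2)*4)*0 = (√(15/2)*4)*0 = ((√30/2)*4)*0 = (2*√30)*0 = 0)
s(4)*9 + b = -20*9 + 0 = -180 + 0 = -180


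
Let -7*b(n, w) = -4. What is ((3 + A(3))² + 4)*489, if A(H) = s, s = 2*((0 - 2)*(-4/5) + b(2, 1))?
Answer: 34694061/1225 ≈ 28322.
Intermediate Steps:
b(n, w) = 4/7 (b(n, w) = -⅐*(-4) = 4/7)
s = 152/35 (s = 2*((0 - 2)*(-4/5) + 4/7) = 2*(-(-8)/5 + 4/7) = 2*(-2*(-⅘) + 4/7) = 2*(8/5 + 4/7) = 2*(76/35) = 152/35 ≈ 4.3429)
A(H) = 152/35
((3 + A(3))² + 4)*489 = ((3 + 152/35)² + 4)*489 = ((257/35)² + 4)*489 = (66049/1225 + 4)*489 = (70949/1225)*489 = 34694061/1225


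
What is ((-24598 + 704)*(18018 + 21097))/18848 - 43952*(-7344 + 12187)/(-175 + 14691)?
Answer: -6086852701/94736 ≈ -64251.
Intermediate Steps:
((-24598 + 704)*(18018 + 21097))/18848 - 43952*(-7344 + 12187)/(-175 + 14691) = -23894*39115*(1/18848) - 43952/(14516/4843) = -934613810*1/18848 - 43952/(14516*(1/4843)) = -467306905/9424 - 43952/14516/4843 = -467306905/9424 - 43952*4843/14516 = -467306905/9424 - 53214884/3629 = -6086852701/94736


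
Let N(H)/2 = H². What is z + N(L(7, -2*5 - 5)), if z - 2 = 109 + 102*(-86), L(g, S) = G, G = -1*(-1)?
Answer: -8659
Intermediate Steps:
G = 1
L(g, S) = 1
z = -8661 (z = 2 + (109 + 102*(-86)) = 2 + (109 - 8772) = 2 - 8663 = -8661)
N(H) = 2*H²
z + N(L(7, -2*5 - 5)) = -8661 + 2*1² = -8661 + 2*1 = -8661 + 2 = -8659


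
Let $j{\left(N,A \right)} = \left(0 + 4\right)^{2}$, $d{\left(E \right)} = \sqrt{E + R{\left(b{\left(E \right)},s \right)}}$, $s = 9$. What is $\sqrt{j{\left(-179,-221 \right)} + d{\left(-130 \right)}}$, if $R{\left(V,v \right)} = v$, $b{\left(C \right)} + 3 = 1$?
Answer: $\sqrt{16 + 11 i} \approx 4.2081 + 1.307 i$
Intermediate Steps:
$b{\left(C \right)} = -2$ ($b{\left(C \right)} = -3 + 1 = -2$)
$d{\left(E \right)} = \sqrt{9 + E}$ ($d{\left(E \right)} = \sqrt{E + 9} = \sqrt{9 + E}$)
$j{\left(N,A \right)} = 16$ ($j{\left(N,A \right)} = 4^{2} = 16$)
$\sqrt{j{\left(-179,-221 \right)} + d{\left(-130 \right)}} = \sqrt{16 + \sqrt{9 - 130}} = \sqrt{16 + \sqrt{-121}} = \sqrt{16 + 11 i}$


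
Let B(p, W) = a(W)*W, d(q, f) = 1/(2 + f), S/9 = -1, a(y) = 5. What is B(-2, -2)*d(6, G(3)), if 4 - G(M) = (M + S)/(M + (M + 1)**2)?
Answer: -19/12 ≈ -1.5833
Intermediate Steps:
S = -9 (S = 9*(-1) = -9)
G(M) = 4 - (-9 + M)/(M + (1 + M)**2) (G(M) = 4 - (M - 9)/(M + (M + 1)**2) = 4 - (-9 + M)/(M + (1 + M)**2))
B(p, W) = 5*W
B(-2, -2)*d(6, G(3)) = (5*(-2))/(2 + (9 + 3*3 + 4*(1 + 3)**2)/(3 + (1 + 3)**2)) = -10/(2 + (9 + 9 + 4*4**2)/(3 + 4**2)) = -10/(2 + (9 + 9 + 4*16)/(3 + 16)) = -10/(2 + (9 + 9 + 64)/19) = -10/(2 + (1/19)*82) = -10/(2 + 82/19) = -10/120/19 = -10*19/120 = -19/12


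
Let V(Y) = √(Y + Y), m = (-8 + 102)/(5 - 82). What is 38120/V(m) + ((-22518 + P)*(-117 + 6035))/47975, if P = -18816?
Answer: -244614612/47975 - 19060*I*√3619/47 ≈ -5098.8 - 24396.0*I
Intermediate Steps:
m = -94/77 (m = 94/(-77) = 94*(-1/77) = -94/77 ≈ -1.2208)
V(Y) = √2*√Y (V(Y) = √(2*Y) = √2*√Y)
38120/V(m) + ((-22518 + P)*(-117 + 6035))/47975 = 38120/((√2*√(-94/77))) + ((-22518 - 18816)*(-117 + 6035))/47975 = 38120/((√2*(I*√7238/77))) - 41334*5918*(1/47975) = 38120/((2*I*√3619/77)) - 244614612*1/47975 = 38120*(-I*√3619/94) - 244614612/47975 = -19060*I*√3619/47 - 244614612/47975 = -244614612/47975 - 19060*I*√3619/47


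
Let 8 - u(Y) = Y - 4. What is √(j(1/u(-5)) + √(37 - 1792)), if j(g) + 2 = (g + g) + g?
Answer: √(-527 + 867*I*√195)/17 ≈ 4.4782 + 4.6774*I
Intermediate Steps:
u(Y) = 12 - Y (u(Y) = 8 - (Y - 4) = 8 - (-4 + Y) = 8 + (4 - Y) = 12 - Y)
j(g) = -2 + 3*g (j(g) = -2 + ((g + g) + g) = -2 + (2*g + g) = -2 + 3*g)
√(j(1/u(-5)) + √(37 - 1792)) = √((-2 + 3/(12 - 1*(-5))) + √(37 - 1792)) = √((-2 + 3/(12 + 5)) + √(-1755)) = √((-2 + 3/17) + 3*I*√195) = √(-31/17 + 3*I*√195)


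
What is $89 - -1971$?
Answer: $2060$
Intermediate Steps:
$89 - -1971 = 89 + 1971 = 2060$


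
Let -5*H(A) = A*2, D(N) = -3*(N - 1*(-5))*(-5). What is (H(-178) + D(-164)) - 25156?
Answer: -137349/5 ≈ -27470.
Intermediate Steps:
D(N) = 75 + 15*N (D(N) = -3*(N + 5)*(-5) = -3*(5 + N)*(-5) = (-15 - 3*N)*(-5) = 75 + 15*N)
H(A) = -2*A/5 (H(A) = -A*2/5 = -2*A/5)
(H(-178) + D(-164)) - 25156 = (-⅖*(-178) + (75 + 15*(-164))) - 25156 = (356/5 + (75 - 2460)) - 25156 = (356/5 - 2385) - 25156 = -11569/5 - 25156 = -137349/5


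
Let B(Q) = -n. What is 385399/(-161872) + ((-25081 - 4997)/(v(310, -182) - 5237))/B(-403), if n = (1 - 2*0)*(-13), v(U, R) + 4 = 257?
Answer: -2512748249/1311001328 ≈ -1.9167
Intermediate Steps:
v(U, R) = 253 (v(U, R) = -4 + 257 = 253)
n = -13 (n = (1 + 0)*(-13) = 1*(-13) = -13)
B(Q) = 13 (B(Q) = -1*(-13) = 13)
385399/(-161872) + ((-25081 - 4997)/(v(310, -182) - 5237))/B(-403) = 385399/(-161872) + ((-25081 - 4997)/(253 - 5237))/13 = 385399*(-1/161872) - 30078/(-4984)*(1/13) = -385399/161872 - 30078*(-1/4984)*(1/13) = -385399/161872 + (15039/2492)*(1/13) = -385399/161872 + 15039/32396 = -2512748249/1311001328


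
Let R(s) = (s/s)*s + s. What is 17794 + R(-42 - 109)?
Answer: 17492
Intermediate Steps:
R(s) = 2*s (R(s) = 1*s + s = s + s = 2*s)
17794 + R(-42 - 109) = 17794 + 2*(-42 - 109) = 17794 + 2*(-151) = 17794 - 302 = 17492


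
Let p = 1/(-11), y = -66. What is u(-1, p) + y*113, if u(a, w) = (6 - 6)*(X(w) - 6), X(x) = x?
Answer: -7458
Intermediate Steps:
p = -1/11 ≈ -0.090909
u(a, w) = 0 (u(a, w) = (6 - 6)*(w - 6) = 0*(-6 + w) = 0)
u(-1, p) + y*113 = 0 - 66*113 = 0 - 7458 = -7458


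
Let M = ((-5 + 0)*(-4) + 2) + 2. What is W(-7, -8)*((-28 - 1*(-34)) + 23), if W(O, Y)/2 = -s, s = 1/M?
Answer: -29/12 ≈ -2.4167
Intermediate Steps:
M = 24 (M = (-5*(-4) + 2) + 2 = (20 + 2) + 2 = 22 + 2 = 24)
s = 1/24 ≈ 0.041667
W(O, Y) = -1/12 (W(O, Y) = 2*(-1*1/24) = 2*(-1/24) = -1/12)
W(-7, -8)*((-28 - 1*(-34)) + 23) = -((-28 - 1*(-34)) + 23)/12 = -((-28 + 34) + 23)/12 = -(6 + 23)/12 = -1/12*29 = -29/12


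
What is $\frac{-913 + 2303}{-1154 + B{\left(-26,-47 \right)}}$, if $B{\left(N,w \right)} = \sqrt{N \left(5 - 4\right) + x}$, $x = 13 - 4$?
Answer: $- \frac{1604060}{1331733} - \frac{1390 i \sqrt{17}}{1331733} \approx -1.2045 - 0.0043035 i$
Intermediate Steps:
$x = 9$ ($x = 13 - 4 = 9$)
$B{\left(N,w \right)} = \sqrt{9 + N}$ ($B{\left(N,w \right)} = \sqrt{N \left(5 - 4\right) + 9} = \sqrt{N 1 + 9} = \sqrt{N + 9} = \sqrt{9 + N}$)
$\frac{-913 + 2303}{-1154 + B{\left(-26,-47 \right)}} = \frac{-913 + 2303}{-1154 + \sqrt{9 - 26}} = \frac{1390}{-1154 + \sqrt{-17}} = \frac{1390}{-1154 + i \sqrt{17}}$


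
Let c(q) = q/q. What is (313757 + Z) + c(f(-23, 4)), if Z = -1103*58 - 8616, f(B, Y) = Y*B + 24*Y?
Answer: 241168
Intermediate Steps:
f(B, Y) = 24*Y + B*Y (f(B, Y) = B*Y + 24*Y = 24*Y + B*Y)
Z = -72590 (Z = -63974 - 8616 = -72590)
c(q) = 1
(313757 + Z) + c(f(-23, 4)) = (313757 - 72590) + 1 = 241167 + 1 = 241168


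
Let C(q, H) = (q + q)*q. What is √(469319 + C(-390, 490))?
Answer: √773519 ≈ 879.50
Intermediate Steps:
C(q, H) = 2*q² (C(q, H) = (2*q)*q = 2*q²)
√(469319 + C(-390, 490)) = √(469319 + 2*(-390)²) = √(469319 + 2*152100) = √(469319 + 304200) = √773519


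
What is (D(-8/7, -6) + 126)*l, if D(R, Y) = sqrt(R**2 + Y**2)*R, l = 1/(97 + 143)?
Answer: 21/40 - sqrt(457)/735 ≈ 0.49591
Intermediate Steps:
l = 1/240 ≈ 0.0041667
D(R, Y) = R*sqrt(R**2 + Y**2)
(D(-8/7, -6) + 126)*l = ((-8/7)*sqrt((-8/7)**2 + (-6)**2) + 126)*(1/240) = ((-8*1/7)*sqrt((-8*1/7)**2 + 36) + 126)*(1/240) = (-8*sqrt((-8/7)**2 + 36)/7 + 126)*(1/240) = (-8*sqrt(64/49 + 36)/7 + 126)*(1/240) = (-16*sqrt(457)/49 + 126)*(1/240) = (126 - 16*sqrt(457)/49)*(1/240) = 21/40 - sqrt(457)/735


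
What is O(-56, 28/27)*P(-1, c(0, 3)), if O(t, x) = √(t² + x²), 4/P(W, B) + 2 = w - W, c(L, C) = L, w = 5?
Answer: 28*√2917/27 ≈ 56.010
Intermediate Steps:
P(W, B) = 4/(3 - W) (P(W, B) = 4/(-2 + (5 - W)) = 4/(3 - W))
O(-56, 28/27)*P(-1, c(0, 3)) = √((-56)² + (28/27)²)*(-4/(-3 - 1)) = √(3136 + (28*(1/27))²)*(-4/(-4)) = √(3136 + (28/27)²)*(-4*(-¼)) = √(3136 + 784/729)*1 = √(2286928/729)*1 = (28*√2917/27)*1 = 28*√2917/27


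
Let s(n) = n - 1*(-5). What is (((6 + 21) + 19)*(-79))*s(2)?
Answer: -25438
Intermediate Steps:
s(n) = 5 + n (s(n) = n + 5 = 5 + n)
(((6 + 21) + 19)*(-79))*s(2) = (((6 + 21) + 19)*(-79))*(5 + 2) = ((27 + 19)*(-79))*7 = (46*(-79))*7 = -3634*7 = -25438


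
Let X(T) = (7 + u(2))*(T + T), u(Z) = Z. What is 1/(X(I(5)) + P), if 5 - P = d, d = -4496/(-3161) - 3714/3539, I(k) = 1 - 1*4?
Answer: -11186779/552323561 ≈ -0.020254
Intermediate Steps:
I(k) = -3 (I(k) = 1 - 4 = -3)
X(T) = 18*T (X(T) = (7 + 2)*(T + T) = 9*(2*T) = 18*T)
d = 4171390/11186779 (d = -4496*(-1/3161) - 3714*1/3539 = 4496/3161 - 3714/3539 = 4171390/11186779 ≈ 0.37289)
P = 51762505/11186779 (P = 5 - 1*4171390/11186779 = 5 - 4171390/11186779 = 51762505/11186779 ≈ 4.6271)
1/(X(I(5)) + P) = 1/(18*(-3) + 51762505/11186779) = 1/(-54 + 51762505/11186779) = 1/(-552323561/11186779) = -11186779/552323561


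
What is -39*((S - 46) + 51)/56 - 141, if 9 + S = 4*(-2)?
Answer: -1857/14 ≈ -132.64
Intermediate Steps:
S = -17 (S = -9 + 4*(-2) = -9 - 8 = -17)
-39*((S - 46) + 51)/56 - 141 = -39*((-17 - 46) + 51)/56 - 141 = -39*(-63 + 51)/56 - 141 = -(-468)/56 - 141 = -39*(-3/14) - 141 = 117/14 - 141 = -1857/14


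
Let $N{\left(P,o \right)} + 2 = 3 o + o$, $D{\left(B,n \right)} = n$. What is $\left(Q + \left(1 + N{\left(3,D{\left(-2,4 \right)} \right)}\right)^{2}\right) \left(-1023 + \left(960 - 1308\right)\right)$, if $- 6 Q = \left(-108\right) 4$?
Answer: $-407187$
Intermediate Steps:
$N{\left(P,o \right)} = -2 + 4 o$ ($N{\left(P,o \right)} = -2 + \left(3 o + o\right) = -2 + 4 o$)
$Q = 72$ ($Q = - \frac{\left(-108\right) 4}{6} = \left(- \frac{1}{6}\right) \left(-432\right) = 72$)
$\left(Q + \left(1 + N{\left(3,D{\left(-2,4 \right)} \right)}\right)^{2}\right) \left(-1023 + \left(960 - 1308\right)\right) = \left(72 + \left(1 + \left(-2 + 4 \cdot 4\right)\right)^{2}\right) \left(-1023 + \left(960 - 1308\right)\right) = \left(72 + \left(1 + \left(-2 + 16\right)\right)^{2}\right) \left(-1023 - 348\right) = \left(72 + \left(1 + 14\right)^{2}\right) \left(-1371\right) = \left(72 + 15^{2}\right) \left(-1371\right) = \left(72 + 225\right) \left(-1371\right) = 297 \left(-1371\right) = -407187$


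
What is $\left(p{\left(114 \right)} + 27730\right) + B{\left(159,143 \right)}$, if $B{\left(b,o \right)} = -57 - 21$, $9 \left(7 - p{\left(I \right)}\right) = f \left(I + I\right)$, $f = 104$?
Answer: $\frac{75073}{3} \approx 25024.0$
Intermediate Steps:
$p{\left(I \right)} = 7 - \frac{208 I}{9}$ ($p{\left(I \right)} = 7 - \frac{104 \left(I + I\right)}{9} = 7 - \frac{104 \cdot 2 I}{9} = 7 - \frac{208 I}{9}$)
$B{\left(b,o \right)} = -78$
$\left(p{\left(114 \right)} + 27730\right) + B{\left(159,143 \right)} = \left(\left(7 - \frac{7904}{3}\right) + 27730\right) - 78 = \left(- \frac{7883}{3} + 27730\right) - 78 = \frac{75307}{3} - 78 = \frac{75073}{3}$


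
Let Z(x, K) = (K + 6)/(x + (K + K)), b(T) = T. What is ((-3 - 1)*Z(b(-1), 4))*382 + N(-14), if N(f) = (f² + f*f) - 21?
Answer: -12683/7 ≈ -1811.9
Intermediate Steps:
Z(x, K) = (6 + K)/(x + 2*K)
N(f) = -21 + 2*f² (N(f) = (f² + f²) - 21 = 2*f² - 21 = -21 + 2*f²)
((-3 - 1)*Z(b(-1), 4))*382 + N(-14) = ((-3 - 1)*((6 + 4)/(-1 + 2*4)))*382 + (-21 + 2*(-14)²) = -4*10/(-1 + 8)*382 + (-21 + 2*196) = -4*10/7*382 + (-21 + 392) = -4*10/7*382 + 371 = -40/7*382 + 371 = -15280/7 + 371 = -12683/7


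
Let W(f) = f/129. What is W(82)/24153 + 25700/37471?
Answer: 80077513522/116749781127 ≈ 0.68589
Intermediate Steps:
W(f) = f/129 (W(f) = f*(1/129) = f/129)
W(82)/24153 + 25700/37471 = ((1/129)*82)/24153 + 25700/37471 = (82/129)*(1/24153) + 25700*(1/37471) = 82/3115737 + 25700/37471 = 80077513522/116749781127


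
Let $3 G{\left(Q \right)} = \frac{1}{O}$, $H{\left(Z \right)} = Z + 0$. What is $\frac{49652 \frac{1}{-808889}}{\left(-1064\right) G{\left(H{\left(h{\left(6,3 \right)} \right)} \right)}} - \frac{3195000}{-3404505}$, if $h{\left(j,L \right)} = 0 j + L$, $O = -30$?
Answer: $\frac{22788236119305}{24417617585179} \approx 0.93327$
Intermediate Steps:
$h{\left(j,L \right)} = L$ ($h{\left(j,L \right)} = 0 + L = L$)
$H{\left(Z \right)} = Z$
$G{\left(Q \right)} = - \frac{1}{90}$ ($G{\left(Q \right)} = \frac{1}{3 \left(-30\right)} = \frac{1}{3} \left(- \frac{1}{30}\right) = - \frac{1}{90}$)
$\frac{49652 \frac{1}{-808889}}{\left(-1064\right) G{\left(H{\left(h{\left(6,3 \right)} \right)} \right)}} - \frac{3195000}{-3404505} = \frac{49652 \frac{1}{-808889}}{\left(-1064\right) \left(- \frac{1}{90}\right)} - \frac{3195000}{-3404505} = \frac{49652 \left(- \frac{1}{808889}\right)}{\frac{532}{45}} - - \frac{213000}{226967} = \left(- \frac{49652}{808889}\right) \frac{45}{532} + \frac{213000}{226967} = - \frac{558585}{107582237} + \frac{213000}{226967} = \frac{22788236119305}{24417617585179}$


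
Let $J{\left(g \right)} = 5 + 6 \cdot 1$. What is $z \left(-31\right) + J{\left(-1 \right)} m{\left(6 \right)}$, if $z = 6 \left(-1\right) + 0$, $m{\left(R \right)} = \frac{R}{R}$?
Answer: $197$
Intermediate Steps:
$m{\left(R \right)} = 1$
$J{\left(g \right)} = 11$ ($J{\left(g \right)} = 5 + 6 = 11$)
$z = -6$ ($z = -6 + 0 = -6$)
$z \left(-31\right) + J{\left(-1 \right)} m{\left(6 \right)} = \left(-6\right) \left(-31\right) + 11 \cdot 1 = 186 + 11 = 197$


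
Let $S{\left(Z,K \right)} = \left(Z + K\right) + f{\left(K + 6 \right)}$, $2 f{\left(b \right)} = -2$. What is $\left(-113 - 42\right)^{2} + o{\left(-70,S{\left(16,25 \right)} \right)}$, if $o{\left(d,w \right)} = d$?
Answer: $23955$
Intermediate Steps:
$f{\left(b \right)} = -1$ ($f{\left(b \right)} = \frac{1}{2} \left(-2\right) = -1$)
$S{\left(Z,K \right)} = -1 + K + Z$ ($S{\left(Z,K \right)} = \left(Z + K\right) - 1 = \left(K + Z\right) - 1 = -1 + K + Z$)
$\left(-113 - 42\right)^{2} + o{\left(-70,S{\left(16,25 \right)} \right)} = \left(-113 - 42\right)^{2} - 70 = \left(-155\right)^{2} - 70 = 24025 - 70 = 23955$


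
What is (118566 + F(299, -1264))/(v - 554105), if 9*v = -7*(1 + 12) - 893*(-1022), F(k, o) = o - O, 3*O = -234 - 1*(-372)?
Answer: -58628/226355 ≈ -0.25901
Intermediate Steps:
O = 46 (O = (-234 - 1*(-372))/3 = (-234 + 372)/3 = (⅓)*138 = 46)
F(k, o) = -46 + o (F(k, o) = o - 1*46 = o - 46 = -46 + o)
v = 101395 (v = (-7*(1 + 12) - 893*(-1022))/9 = (-7*13 + 912646)/9 = (-91 + 912646)/9 = (⅑)*912555 = 101395)
(118566 + F(299, -1264))/(v - 554105) = (118566 + (-46 - 1264))/(101395 - 554105) = (118566 - 1310)/(-452710) = 117256*(-1/452710) = -58628/226355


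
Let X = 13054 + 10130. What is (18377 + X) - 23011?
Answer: 18550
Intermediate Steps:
X = 23184
(18377 + X) - 23011 = (18377 + 23184) - 23011 = 41561 - 23011 = 18550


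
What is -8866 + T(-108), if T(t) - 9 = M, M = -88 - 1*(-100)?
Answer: -8845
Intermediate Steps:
M = 12 (M = -88 + 100 = 12)
T(t) = 21 (T(t) = 9 + 12 = 21)
-8866 + T(-108) = -8866 + 21 = -8845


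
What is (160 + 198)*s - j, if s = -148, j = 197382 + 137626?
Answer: -387992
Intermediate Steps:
j = 335008
(160 + 198)*s - j = (160 + 198)*(-148) - 1*335008 = 358*(-148) - 335008 = -52984 - 335008 = -387992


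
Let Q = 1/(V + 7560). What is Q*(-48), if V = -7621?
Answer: 48/61 ≈ 0.78689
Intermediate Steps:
Q = -1/61 (Q = 1/(-7621 + 7560) = 1/(-61) = -1/61 ≈ -0.016393)
Q*(-48) = -1/61*(-48) = 48/61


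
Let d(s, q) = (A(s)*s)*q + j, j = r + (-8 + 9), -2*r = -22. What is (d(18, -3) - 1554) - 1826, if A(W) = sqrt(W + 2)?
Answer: -3368 - 108*sqrt(5) ≈ -3609.5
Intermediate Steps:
A(W) = sqrt(2 + W)
r = 11 (r = -1/2*(-22) = 11)
j = 12 (j = 11 + (-8 + 9) = 11 + 1 = 12)
d(s, q) = 12 + q*s*sqrt(2 + s) (d(s, q) = (sqrt(2 + s)*s)*q + 12 = (s*sqrt(2 + s))*q + 12 = q*s*sqrt(2 + s) + 12 = 12 + q*s*sqrt(2 + s))
(d(18, -3) - 1554) - 1826 = ((12 - 3*18*sqrt(2 + 18)) - 1554) - 1826 = ((12 - 3*18*sqrt(20)) - 1554) - 1826 = ((12 - 3*18*2*sqrt(5)) - 1554) - 1826 = ((12 - 108*sqrt(5)) - 1554) - 1826 = (-1542 - 108*sqrt(5)) - 1826 = -3368 - 108*sqrt(5)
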